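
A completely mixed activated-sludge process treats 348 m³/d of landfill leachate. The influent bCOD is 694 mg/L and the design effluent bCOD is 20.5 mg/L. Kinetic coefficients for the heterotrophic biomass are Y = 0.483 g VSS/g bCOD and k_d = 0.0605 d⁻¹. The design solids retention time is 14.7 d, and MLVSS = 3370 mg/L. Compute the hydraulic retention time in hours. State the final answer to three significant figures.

Steady-state biomass mass balance: V·X·(1 + k_d·θ_c) = Y·Q·(S₀ − S)·θ_c, so V = 0.483 × 348 × (694 − 20.5) × 14.7 / [3370 × (1 + 0.0605 × 14.7)] = 1.66×10^6 / 6367 = 261.4 m³.
τ = V/Q = 261.4/348 = 0.7510 d, or 18.02 h.

τ ≈ 18.0 h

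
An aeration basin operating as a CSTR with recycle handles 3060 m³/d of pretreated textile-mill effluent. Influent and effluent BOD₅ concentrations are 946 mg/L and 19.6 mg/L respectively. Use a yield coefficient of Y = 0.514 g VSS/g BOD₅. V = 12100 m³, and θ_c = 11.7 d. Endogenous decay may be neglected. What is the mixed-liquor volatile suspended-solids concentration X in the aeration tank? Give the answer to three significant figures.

X ≈ 1410 mg/L

X = Y·Q·ΔS·θ_c / V = 0.514 × 3060 × (946 − 19.6) × 11.7 / 12100 = 1409 mg/L.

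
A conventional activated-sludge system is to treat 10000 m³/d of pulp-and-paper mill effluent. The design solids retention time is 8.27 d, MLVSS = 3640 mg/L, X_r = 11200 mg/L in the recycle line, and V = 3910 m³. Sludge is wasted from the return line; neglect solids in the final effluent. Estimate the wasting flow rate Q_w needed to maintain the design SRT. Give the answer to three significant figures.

Q_w ≈ 154 m³/d

Q_w = (V·X)/(θ_c X_r) = 3910 × 3640 / (8.27 × 11200) = 153.7 m³/d.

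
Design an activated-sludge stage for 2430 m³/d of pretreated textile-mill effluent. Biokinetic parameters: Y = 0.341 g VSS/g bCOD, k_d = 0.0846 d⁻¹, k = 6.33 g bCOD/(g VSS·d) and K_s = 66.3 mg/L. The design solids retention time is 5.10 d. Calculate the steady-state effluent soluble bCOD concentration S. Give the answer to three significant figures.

S ≈ 9.91 mg/L

From the Monod/SRT balance for a CMAS, S = K_s·(1+k_d θ_c)/[θ_c·(Y k − k_d) − 1] = 66.3 × (1 + 0.0846 × 5.10) / [5.10 × (0.341 × 6.33 − 0.0846) − 1] = 94.91 / 9.577 = 9.910 mg/L.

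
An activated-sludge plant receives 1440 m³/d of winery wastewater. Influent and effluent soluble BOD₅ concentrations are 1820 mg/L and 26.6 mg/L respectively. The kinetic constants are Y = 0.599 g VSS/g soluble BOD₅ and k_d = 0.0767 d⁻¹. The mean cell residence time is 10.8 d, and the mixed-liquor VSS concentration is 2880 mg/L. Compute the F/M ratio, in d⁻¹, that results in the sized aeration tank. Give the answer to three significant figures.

F/M ≈ 0.287 d⁻¹

Steady-state biomass mass balance: V·X·(1 + k_d·θ_c) = Y·Q·(S₀ − S)·θ_c, so V = 0.599 × 1440 × (1820 − 26.6) × 10.8 / [2880 × (1 + 0.0767 × 10.8)] = 1.67×10^7 / 5266 = 3173 m³.
F/M = applied load / biomass = Q·S₀/(V·X) = 1440 × 1820 / (3173 × 2880) = 0.2868 d⁻¹.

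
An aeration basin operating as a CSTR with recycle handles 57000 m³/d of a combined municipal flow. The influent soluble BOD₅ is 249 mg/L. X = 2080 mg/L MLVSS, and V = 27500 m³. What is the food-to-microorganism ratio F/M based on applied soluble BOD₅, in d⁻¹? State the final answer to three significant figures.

Food-to-microorganism ratio F/M = Q S₀ / (V X) = 57000 × 249 / (27500 × 2080) = 0.2481 d⁻¹.

F/M ≈ 0.248 d⁻¹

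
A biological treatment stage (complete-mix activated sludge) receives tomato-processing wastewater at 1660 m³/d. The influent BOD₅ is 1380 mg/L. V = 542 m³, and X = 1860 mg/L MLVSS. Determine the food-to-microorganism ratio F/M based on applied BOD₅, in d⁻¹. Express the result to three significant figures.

Food-to-microorganism ratio F/M = Q S₀ / (V X) = 1660 × 1380 / (542.0 × 1860) = 2.272 d⁻¹.

F/M ≈ 2.27 d⁻¹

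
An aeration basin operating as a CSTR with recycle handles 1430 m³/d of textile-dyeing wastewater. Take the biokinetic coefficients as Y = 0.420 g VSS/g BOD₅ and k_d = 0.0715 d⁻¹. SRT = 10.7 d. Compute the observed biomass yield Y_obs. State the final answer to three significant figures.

Y_obs ≈ 0.238 g VSS/g BOD₅

The observed yield is Y_obs = Y/(1 + k_d·θ_c) = 0.420 / (1 + 0.0715 × 10.7) = 0.420 / 1.765 = 0.2380 g VSS per g BOD₅ removed.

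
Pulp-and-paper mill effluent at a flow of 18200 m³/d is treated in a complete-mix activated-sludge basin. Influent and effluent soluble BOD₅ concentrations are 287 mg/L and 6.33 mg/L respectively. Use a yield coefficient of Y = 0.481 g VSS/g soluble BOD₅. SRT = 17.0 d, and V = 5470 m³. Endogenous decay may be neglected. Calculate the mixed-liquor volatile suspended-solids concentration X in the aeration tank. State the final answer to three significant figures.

X ≈ 7640 mg/L

X = Y·Q·ΔS·θ_c / V = 0.481 × 18200 × (287 − 6.33) × 17.0 / 5470 = 7636 mg/L.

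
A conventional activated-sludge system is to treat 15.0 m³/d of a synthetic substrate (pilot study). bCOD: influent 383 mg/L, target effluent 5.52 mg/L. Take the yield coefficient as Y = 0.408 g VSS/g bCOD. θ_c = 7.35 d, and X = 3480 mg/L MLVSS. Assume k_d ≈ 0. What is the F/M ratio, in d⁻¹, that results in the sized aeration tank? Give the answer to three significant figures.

Biomass mass balance (decay neglected): V·X = Y·Q·(S₀ − S)·θ_c, so V = 0.408 × 15.0 × (383 − 5.52) × 7.35 / 3480 = 4.879 m³.
F/M = applied load / biomass = Q·S₀/(V·X) = 15.0 × 383 / (4.879 × 3480) = 0.3383 d⁻¹.

F/M ≈ 0.338 d⁻¹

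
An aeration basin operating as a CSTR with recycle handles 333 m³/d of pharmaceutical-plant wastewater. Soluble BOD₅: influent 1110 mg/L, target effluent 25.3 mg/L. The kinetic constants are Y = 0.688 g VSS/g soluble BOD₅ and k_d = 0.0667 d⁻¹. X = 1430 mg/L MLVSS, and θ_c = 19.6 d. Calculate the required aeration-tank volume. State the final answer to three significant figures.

Steady-state biomass mass balance: V·X·(1 + k_d·θ_c) = Y·Q·(S₀ − S)·θ_c, so V = 0.688 × 333 × (1110 − 25.3) × 19.6 / [1430 × (1 + 0.0667 × 19.6)] = 4.87×10^6 / 3299 = 1476 m³.

V ≈ 1480 m³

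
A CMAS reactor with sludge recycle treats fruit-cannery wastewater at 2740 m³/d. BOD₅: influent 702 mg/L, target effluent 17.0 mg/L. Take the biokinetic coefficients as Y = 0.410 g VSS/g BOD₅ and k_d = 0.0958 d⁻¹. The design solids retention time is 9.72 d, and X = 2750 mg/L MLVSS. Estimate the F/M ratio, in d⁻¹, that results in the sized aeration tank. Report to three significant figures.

F/M ≈ 0.497 d⁻¹

Rearranging the biomass balance for a CMAS with decay, V = Y·Q·ΔS·θ_c / [X·(1+k_d θ_c)] = 0.410 × 2740 × (702 − 17.0) × 9.72 / [2750 × (1 + 0.0958 × 9.72)] = 7.48×10^6 / 5311 = 1408 m³.
F/M = Q·S₀ / (V·X) = 2740 × 702 / (1408 × 2750) = 0.4966 g BOD₅·(g VSS·d)⁻¹.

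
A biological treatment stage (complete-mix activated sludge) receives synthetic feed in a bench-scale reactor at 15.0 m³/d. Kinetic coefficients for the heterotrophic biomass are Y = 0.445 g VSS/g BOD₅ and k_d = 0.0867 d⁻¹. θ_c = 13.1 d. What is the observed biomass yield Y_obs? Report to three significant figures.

Y_obs ≈ 0.208 g VSS/g BOD₅

Correct the yield for decay: Y_obs = Y/(1 + k_d θ_c) = 0.445 / (1 + 0.0867 × 13.1) = 0.445 / 2.136 = 0.2084.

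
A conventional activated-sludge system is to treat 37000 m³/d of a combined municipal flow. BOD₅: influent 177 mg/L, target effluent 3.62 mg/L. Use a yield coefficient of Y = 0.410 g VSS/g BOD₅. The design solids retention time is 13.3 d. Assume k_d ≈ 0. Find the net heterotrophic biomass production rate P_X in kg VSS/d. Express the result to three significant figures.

P_X ≈ 2630 kg VSS/d

No decay correction is needed, so Y_obs = Y = 0.410.
Mass of BOD₅ removed per day: Q(S₀ − S) = 37000 × 173.4 g/m³ = 6415 kg/d.
P_X = Y_obs · Q(S₀ − S) = 0.4100 × 6415 = 2630 kg VSS/d.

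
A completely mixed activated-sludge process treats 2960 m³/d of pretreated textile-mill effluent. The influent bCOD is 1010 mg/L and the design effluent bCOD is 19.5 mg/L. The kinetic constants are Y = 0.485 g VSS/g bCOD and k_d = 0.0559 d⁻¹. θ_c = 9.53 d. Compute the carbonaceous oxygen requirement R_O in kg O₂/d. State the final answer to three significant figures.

R_O ≈ 1610 kg O₂/d

The observed yield is Y_obs = Y/(1 + k_d·θ_c) = 0.485 / (1 + 0.0559 × 9.53) = 0.485 / 1.533 = 0.3164 g VSS per g bCOD removed.
Q·(S₀ − S) = 2960 × (1010 − 19.5) × 10⁻³ = 2932 kg/d removed.
Biomass synthesised: P_X = Y_obs × 2932 = 927.7 kg VSS/d.
R_O = Q·(S₀ − S) − 1.42·P_X = 2932 − 1.42 × 927.7 = 1614 kg O₂/d.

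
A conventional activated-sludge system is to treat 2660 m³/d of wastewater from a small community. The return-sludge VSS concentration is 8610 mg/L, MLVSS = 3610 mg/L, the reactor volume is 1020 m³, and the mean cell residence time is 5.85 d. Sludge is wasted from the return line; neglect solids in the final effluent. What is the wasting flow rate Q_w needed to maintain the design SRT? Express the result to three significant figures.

θ_c = V·X/(Q_w·X_r) when wasting from the recycle, so Q_w = V·X/(θ_c·X_r) = 1020 × 3610 / (5.85 × 8610) = 73.11 m³/d.

Q_w ≈ 73.1 m³/d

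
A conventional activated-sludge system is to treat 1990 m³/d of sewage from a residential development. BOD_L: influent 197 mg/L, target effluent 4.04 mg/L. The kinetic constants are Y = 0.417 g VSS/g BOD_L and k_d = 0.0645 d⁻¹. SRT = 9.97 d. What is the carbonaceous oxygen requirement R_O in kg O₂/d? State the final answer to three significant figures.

R_O ≈ 246 kg O₂/d

Observed yield with endogenous decay: Y_obs = Y / (1 + k_d·θ_c) = 0.417 / (1 + 0.0645 × 9.97) = 0.417 / 1.643 = 0.2538 g VSS/g BOD_L.
Mass of BOD_L removed per day: Q(S₀ − S) = 1990 × 193.0 g/m³ = 384.0 kg/d.
P_X = Y_obs·Q·(S₀ − S) = 0.2538 × 384.0 = 97.45 kg VSS/d.
Carbonaceous O₂ demand = substrate oxidised − cell-mass equivalent = 384.0 − 1.42 × 97.45 = 245.6 kg O₂/d.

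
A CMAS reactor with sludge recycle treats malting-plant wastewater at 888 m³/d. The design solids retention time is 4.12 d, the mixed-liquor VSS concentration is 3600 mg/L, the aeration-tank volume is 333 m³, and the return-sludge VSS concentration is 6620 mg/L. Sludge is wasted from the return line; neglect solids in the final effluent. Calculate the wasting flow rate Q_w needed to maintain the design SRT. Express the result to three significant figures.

Q_w ≈ 44.0 m³/d

Wasting from the return line (neglecting effluent solids): Q_w = V·X / (θ_c·X_r) = 333.0 × 3600 / (4.12 × 6620) = 43.95 m³/d.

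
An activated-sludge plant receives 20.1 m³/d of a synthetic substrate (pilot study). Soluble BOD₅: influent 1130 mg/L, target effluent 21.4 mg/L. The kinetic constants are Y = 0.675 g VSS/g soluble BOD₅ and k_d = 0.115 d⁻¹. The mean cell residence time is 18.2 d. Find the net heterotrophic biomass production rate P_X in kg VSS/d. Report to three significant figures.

P_X ≈ 4.86 kg VSS/d

The observed yield is Y_obs = Y/(1 + k_d·θ_c) = 0.675 / (1 + 0.115 × 18.2) = 0.675 / 3.093 = 0.2182 g VSS per g soluble BOD₅ removed.
Substrate removed = Q·(S₀ − S) = 20.1 m³/d × (1130 − 21.4) g/m³ = 2.23×10^4 g/d = 22.28 kg/d.
Biomass produced: P_X = Y_obs·Q·ΔS = 0.2182 × 22.28 ≈ 4.863 kg VSS/d.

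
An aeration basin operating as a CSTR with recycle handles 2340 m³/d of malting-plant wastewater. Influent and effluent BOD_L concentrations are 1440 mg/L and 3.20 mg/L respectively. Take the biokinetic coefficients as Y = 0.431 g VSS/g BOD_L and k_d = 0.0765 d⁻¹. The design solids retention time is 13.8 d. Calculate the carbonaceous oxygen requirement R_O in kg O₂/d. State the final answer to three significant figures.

The observed yield is Y_obs = Y/(1 + k_d·θ_c) = 0.431 / (1 + 0.0765 × 13.8) = 0.431 / 2.056 = 0.2097 g VSS per g BOD_L removed.
Q·(S₀ − S) = 2340 × (1440 − 3.20) × 10⁻³ = 3362 kg/d removed.
Biomass synthesised: P_X = Y_obs × 3362 = 704.9 kg VSS/d.
Carbonaceous O₂ demand = substrate oxidised − cell-mass equivalent = 3362 − 1.42 × 704.9 = 2361 kg O₂/d.

R_O ≈ 2360 kg O₂/d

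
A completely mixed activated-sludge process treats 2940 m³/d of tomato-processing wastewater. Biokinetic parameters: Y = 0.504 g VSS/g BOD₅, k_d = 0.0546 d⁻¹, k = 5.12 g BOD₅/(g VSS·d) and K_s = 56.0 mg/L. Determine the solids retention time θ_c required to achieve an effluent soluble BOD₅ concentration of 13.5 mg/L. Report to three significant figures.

θ_c ≈ 2.24 d

Specific growth rate at S = 13.5 mg/L: μ = YkS/(K_s+S) = 0.504·5.12·13.5/(56.0+13.5) = 0.5012 d⁻¹.
1/θ_c = 0.5012 − 0.0546 = 0.4466 d⁻¹, so θ_c = 2.239 d.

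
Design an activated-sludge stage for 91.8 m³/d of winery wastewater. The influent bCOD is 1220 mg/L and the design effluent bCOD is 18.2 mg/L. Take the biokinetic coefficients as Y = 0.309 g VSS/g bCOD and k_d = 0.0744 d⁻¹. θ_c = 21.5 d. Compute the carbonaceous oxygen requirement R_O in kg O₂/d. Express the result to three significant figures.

R_O ≈ 91.7 kg O₂/d

The observed yield is Y_obs = Y/(1 + k_d·θ_c) = 0.309 / (1 + 0.0744 × 21.5) = 0.309 / 2.600 = 0.1189 g VSS per g bCOD removed.
Mass of bCOD removed per day: Q(S₀ − S) = 91.8 × 1202 g/m³ = 110.3 kg/d.
Biomass synthesised: P_X = Y_obs × 110.3 = 13.11 kg VSS/d.
R_O = Q·ΔS − 1.42 P_X = 110.3 − 18.62 = 91.70 kg O₂/d.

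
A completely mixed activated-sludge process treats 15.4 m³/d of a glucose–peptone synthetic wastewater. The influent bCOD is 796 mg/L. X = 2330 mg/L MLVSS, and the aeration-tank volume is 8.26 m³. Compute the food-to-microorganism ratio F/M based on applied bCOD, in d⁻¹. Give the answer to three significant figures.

F/M ≈ 0.637 d⁻¹

F/M = Q·S₀ / (V·X) = 15.4 × 796 / (8.260 × 2330) = 0.6369 g bCOD·(g VSS·d)⁻¹.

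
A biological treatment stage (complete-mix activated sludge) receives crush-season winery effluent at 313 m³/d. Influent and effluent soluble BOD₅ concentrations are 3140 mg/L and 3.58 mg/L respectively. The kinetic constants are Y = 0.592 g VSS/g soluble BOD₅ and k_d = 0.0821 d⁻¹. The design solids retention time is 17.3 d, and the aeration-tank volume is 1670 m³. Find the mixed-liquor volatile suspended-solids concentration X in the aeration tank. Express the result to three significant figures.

X = Y·Q·ΔS·θ_c / [V·(1 + k_d θ_c)] = 0.592 × 313 × (3140 − 3.58) × 17.3 / [1670 × (1 + 0.0821 × 17.3)] = 2487 mg/L.

X ≈ 2490 mg/L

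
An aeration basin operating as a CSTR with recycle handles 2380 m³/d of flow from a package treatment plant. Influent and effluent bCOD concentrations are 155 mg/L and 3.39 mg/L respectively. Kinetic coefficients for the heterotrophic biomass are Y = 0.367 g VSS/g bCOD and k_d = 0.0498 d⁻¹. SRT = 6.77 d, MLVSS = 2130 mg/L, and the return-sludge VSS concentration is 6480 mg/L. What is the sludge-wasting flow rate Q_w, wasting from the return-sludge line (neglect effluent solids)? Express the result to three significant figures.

Q_w ≈ 15.3 m³/d

Rearranging the biomass balance for a CMAS with decay, V = Y·Q·ΔS·θ_c / [X·(1+k_d θ_c)] = 0.367 × 2380 × (155 − 3.39) × 6.77 / [2130 × (1 + 0.0498 × 6.77)] = 8.97×10^5 / 2848 = 314.8 m³.
θ_c = V·X/(Q_w·X_r) when wasting from the recycle, so Q_w = V·X/(θ_c·X_r) = 314.8 × 2130 / (6.77 × 6480) = 15.28 m³/d.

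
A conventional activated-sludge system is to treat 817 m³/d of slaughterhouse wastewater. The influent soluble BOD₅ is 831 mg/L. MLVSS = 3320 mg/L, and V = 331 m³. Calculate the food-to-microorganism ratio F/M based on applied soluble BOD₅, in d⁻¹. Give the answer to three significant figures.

F/M ≈ 0.618 d⁻¹

Food-to-microorganism ratio F/M = Q S₀ / (V X) = 817 × 831 / (331.0 × 3320) = 0.6178 d⁻¹.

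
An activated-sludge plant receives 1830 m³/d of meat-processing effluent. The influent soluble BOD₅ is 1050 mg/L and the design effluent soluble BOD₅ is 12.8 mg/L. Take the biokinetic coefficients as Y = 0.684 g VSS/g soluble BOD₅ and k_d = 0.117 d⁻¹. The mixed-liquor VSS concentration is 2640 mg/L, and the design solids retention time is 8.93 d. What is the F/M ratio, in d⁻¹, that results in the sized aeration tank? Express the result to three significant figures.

Steady-state biomass mass balance: V·X·(1 + k_d·θ_c) = Y·Q·(S₀ − S)·θ_c, so V = 0.684 × 1830 × (1050 − 12.8) × 8.93 / [2640 × (1 + 0.117 × 8.93)] = 1.16×10^7 / 5398 = 2148 m³.
F/M = Q·S₀ / (V·X) = 1830 × 1050 / (2148 × 2640) = 0.3389 g soluble BOD₅·(g VSS·d)⁻¹.

F/M ≈ 0.339 d⁻¹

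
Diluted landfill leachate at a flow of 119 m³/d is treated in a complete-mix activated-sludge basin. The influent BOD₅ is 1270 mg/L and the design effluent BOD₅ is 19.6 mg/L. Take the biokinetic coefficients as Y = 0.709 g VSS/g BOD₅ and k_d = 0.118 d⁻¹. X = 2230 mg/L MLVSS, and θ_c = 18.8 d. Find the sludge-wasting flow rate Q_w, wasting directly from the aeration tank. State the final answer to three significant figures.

Rearranging the biomass balance for a CMAS with decay, V = Y·Q·ΔS·θ_c / [X·(1+k_d θ_c)] = 0.709 × 119 × (1270 − 19.6) × 18.8 / [2230 × (1 + 0.118 × 18.8)] = 1.98×10^6 / 7177 = 276.3 m³.
For wasting at MLVSS concentration, Q_w = V/θ_c = 276.3/18.8 = 14.70 m³/d.

Q_w ≈ 14.7 m³/d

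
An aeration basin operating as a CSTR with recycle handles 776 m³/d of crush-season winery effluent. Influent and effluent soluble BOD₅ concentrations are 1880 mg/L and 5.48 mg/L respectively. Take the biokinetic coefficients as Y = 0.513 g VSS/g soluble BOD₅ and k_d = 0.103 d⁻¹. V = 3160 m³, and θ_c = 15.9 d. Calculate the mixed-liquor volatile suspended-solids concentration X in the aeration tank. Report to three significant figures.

X = Y·Q·ΔS·θ_c / [V·(1 + k_d θ_c)] = 0.513 × 776 × (1880 − 5.48) × 15.9 / [3160 × (1 + 0.103 × 15.9)] = 1423 mg/L.

X ≈ 1420 mg/L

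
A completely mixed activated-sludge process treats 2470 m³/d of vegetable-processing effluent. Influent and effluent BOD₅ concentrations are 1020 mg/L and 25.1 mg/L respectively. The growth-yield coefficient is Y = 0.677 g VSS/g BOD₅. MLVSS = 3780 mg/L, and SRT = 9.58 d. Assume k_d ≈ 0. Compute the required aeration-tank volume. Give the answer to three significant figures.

V·X = Y·Q·ΔS·θ_c gives V = 0.677 × 2470 × (1020 − 25.1) × 9.58 / 3780 = 4216 m³.

V ≈ 4220 m³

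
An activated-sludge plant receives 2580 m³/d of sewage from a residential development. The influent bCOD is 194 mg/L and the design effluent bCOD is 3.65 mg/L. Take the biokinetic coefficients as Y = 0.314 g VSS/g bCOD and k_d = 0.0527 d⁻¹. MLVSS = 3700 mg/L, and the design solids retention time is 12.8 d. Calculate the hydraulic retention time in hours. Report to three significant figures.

Rearranging the biomass balance for a CMAS with decay, V = Y·Q·ΔS·θ_c / [X·(1+k_d θ_c)] = 0.314 × 2580 × (194 − 3.65) × 12.8 / [3700 × (1 + 0.0527 × 12.8)] = 1.97×10^6 / 6196 = 318.6 m³.
τ = V/Q = 318.6/2580 = 0.1235 d, or 2.963 h.

τ ≈ 2.96 h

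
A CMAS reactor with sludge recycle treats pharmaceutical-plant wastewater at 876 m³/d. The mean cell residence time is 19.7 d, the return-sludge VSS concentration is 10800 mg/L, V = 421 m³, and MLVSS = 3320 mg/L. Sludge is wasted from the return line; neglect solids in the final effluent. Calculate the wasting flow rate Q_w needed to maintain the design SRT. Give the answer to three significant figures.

Q_w ≈ 6.57 m³/d

θ_c = V·X/(Q_w·X_r) when wasting from the recycle, so Q_w = V·X/(θ_c·X_r) = 421.0 × 3320 / (19.7 × 10800) = 6.569 m³/d.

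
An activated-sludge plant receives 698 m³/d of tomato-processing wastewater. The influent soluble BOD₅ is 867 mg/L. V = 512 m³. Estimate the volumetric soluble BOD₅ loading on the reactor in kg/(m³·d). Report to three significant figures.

L_v = Q S₀ / V = 698 × 867 × 10⁻³ / 512.0 = 1.182 kg/(m³·d).

L_v ≈ 1.18 kg soluble BOD₅/(m³·d)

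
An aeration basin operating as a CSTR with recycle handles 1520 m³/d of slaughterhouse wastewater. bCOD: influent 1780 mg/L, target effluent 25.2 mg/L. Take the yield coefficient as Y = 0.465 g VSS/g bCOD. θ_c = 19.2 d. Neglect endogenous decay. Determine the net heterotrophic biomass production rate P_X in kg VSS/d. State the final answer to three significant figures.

With endogenous decay neglected, the observed yield equals the true yield: Y_obs = Y = 0.465 g VSS/g bCOD.
Mass of bCOD removed per day: Q(S₀ − S) = 1520 × 1755 g/m³ = 2667 kg/d.
So the net sludge growth is P_X = 0.4650 × 2667 = 1240 kg VSS/d.

P_X ≈ 1240 kg VSS/d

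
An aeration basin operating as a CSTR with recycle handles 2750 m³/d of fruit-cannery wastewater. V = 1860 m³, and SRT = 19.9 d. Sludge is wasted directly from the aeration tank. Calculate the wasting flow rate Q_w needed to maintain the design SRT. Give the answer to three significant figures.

Wasting from the aeration tank: Q_w = V / θ_c = 1860 / 19.9 = 93.47 m³/d.

Q_w ≈ 93.5 m³/d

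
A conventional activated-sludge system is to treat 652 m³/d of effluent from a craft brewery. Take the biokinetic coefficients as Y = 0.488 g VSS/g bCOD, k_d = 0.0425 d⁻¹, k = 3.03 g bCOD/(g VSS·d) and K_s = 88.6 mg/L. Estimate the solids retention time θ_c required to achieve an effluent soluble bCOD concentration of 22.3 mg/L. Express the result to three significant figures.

θ_c ≈ 3.92 d

At the target effluent, Y k S/(K_s+S) = 0.488×3.03×22.3/110.9 = 0.2973 d⁻¹.
Then 1/θ_c = μ − k_d = 0.2973 − 0.0425 = 0.2548 d⁻¹, giving θ_c = 3.924 d.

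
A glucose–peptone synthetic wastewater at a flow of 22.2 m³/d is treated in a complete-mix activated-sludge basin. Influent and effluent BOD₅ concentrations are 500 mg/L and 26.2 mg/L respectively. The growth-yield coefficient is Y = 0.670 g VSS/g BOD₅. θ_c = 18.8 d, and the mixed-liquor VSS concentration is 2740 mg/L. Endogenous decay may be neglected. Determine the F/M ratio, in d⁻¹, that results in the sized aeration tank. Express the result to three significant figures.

Biomass mass balance (decay neglected): V·X = Y·Q·(S₀ − S)·θ_c, so V = 0.670 × 22.2 × (500 − 26.2) × 18.8 / 2740 = 48.35 m³.
F/M = applied load / biomass = Q·S₀/(V·X) = 22.2 × 500 / (48.35 × 2740) = 0.08378 d⁻¹.

F/M ≈ 0.0838 d⁻¹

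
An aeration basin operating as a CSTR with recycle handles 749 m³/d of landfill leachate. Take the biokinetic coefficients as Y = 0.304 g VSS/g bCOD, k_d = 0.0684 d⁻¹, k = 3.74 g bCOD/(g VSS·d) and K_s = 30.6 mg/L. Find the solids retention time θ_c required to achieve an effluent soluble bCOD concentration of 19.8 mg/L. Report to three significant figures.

θ_c ≈ 2.64 d

From 1/θ_c = Y·k·S/(K_s + S) − k_d: Y·k·S/(K_s+S) = 0.304 × 3.74 × 19.8 / (30.6 + 19.8) = 0.4467 d⁻¹.
Then 1/θ_c = μ − k_d = 0.4467 − 0.0684 = 0.3783 d⁻¹, giving θ_c = 2.644 d.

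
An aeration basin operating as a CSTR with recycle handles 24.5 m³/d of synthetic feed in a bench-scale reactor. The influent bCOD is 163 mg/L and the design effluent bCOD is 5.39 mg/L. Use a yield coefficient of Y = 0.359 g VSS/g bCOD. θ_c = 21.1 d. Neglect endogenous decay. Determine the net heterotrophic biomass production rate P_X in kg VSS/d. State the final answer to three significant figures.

No decay correction is needed, so Y_obs = Y = 0.359.
Substrate removed = Q·(S₀ − S) = 24.5 m³/d × (163 − 5.39) g/m³ = 3.86×10^3 g/d = 3.861 kg/d.
Biomass produced: P_X = Y_obs·Q·ΔS = 0.3590 × 3.861 ≈ 1.386 kg VSS/d.

P_X ≈ 1.39 kg VSS/d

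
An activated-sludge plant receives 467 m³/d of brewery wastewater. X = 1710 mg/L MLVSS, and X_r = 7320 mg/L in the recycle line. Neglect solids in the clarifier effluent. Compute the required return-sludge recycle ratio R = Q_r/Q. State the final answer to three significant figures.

Solids balance on the clarifier gives (1+R)X = R·X_r, so R = X/(X_r − X) = 1710 / (7320 − 1710) = 0.3048.

R ≈ 0.305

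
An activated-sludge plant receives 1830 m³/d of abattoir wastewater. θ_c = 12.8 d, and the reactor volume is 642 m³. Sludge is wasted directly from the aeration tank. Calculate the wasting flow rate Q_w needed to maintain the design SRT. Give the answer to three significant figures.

Q_w ≈ 50.2 m³/d

Wasting from the aeration tank: Q_w = V / θ_c = 642.0 / 12.8 = 50.16 m³/d.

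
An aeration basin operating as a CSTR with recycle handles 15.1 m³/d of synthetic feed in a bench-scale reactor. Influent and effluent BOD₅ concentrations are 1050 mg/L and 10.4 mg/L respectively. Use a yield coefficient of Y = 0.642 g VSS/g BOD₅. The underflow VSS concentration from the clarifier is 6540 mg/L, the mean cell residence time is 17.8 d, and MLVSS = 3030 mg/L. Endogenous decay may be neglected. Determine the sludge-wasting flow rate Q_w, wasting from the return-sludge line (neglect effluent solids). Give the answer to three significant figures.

V·X = Y·Q·ΔS·θ_c gives V = 0.642 × 15.1 × (1050 − 10.4) × 17.8 / 3030 = 59.20 m³.
Wasting from the return line (neglecting effluent solids): Q_w = V·X / (θ_c·X_r) = 59.20 × 3030 / (17.8 × 6540) = 1.541 m³/d.

Q_w ≈ 1.54 m³/d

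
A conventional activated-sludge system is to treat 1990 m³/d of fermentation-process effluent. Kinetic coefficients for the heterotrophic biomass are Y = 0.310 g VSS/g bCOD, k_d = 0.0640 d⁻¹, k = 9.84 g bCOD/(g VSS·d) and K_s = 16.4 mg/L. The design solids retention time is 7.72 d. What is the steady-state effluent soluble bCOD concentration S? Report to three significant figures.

S ≈ 1.11 mg/L

Effluent substrate depends only on kinetics and SRT: S = K_s(1 + k_d θ_c) / [θ_c(Yk − k_d) − 1] = 16.4 × (1 + 0.0640 × 7.72) / [7.72 × (0.310 × 9.84 − 0.0640) − 1] = 24.50 / 22.06 = 1.111 mg/L.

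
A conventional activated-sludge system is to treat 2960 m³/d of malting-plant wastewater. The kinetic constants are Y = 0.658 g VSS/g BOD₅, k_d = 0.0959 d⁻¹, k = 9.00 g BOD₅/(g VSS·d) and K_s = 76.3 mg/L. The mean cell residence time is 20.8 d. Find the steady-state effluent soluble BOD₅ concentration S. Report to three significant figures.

S ≈ 1.90 mg/L

From the Monod/SRT balance for a CMAS, S = K_s·(1+k_d θ_c)/[θ_c·(Y k − k_d) − 1] = 76.3 × (1 + 0.0959 × 20.8) / [20.8 × (0.658 × 9.00 − 0.0959) − 1] = 228.5 / 120.2 = 1.901 mg/L.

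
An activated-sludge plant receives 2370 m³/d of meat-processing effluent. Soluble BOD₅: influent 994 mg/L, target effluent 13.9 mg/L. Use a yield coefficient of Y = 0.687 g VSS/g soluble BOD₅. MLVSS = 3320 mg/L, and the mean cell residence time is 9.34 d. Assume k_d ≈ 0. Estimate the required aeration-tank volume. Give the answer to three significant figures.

V ≈ 4490 m³

Biomass mass balance (decay neglected): V·X = Y·Q·(S₀ − S)·θ_c, so V = 0.687 × 2370 × (994 − 13.9) × 9.34 / 3320 = 4489 m³.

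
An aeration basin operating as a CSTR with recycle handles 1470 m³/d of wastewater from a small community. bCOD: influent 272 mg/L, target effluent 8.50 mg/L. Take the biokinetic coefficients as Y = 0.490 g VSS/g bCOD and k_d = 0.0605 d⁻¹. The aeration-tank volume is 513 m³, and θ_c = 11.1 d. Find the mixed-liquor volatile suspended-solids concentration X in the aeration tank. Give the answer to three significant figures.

X ≈ 2460 mg/L

From V·X·(1 + k_d·θ_c) = Y·Q·(S₀ − S)·θ_c: X = 0.490 × 1470 × (272 − 8.50) × 11.1 / [513 × (1 + 0.0605 × 11.1)] = 2457 mg/L.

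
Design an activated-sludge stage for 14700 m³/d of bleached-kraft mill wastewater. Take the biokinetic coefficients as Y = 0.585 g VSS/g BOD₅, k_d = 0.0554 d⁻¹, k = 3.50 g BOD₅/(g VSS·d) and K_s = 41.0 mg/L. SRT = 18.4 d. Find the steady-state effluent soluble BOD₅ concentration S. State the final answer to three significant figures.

Effluent substrate depends only on kinetics and SRT: S = K_s(1 + k_d θ_c) / [θ_c(Yk − k_d) − 1] = 41.0 × (1 + 0.0554 × 18.4) / [18.4 × (0.585 × 3.50 − 0.0554) − 1] = 82.79 / 35.65 = 2.322 mg/L.

S ≈ 2.32 mg/L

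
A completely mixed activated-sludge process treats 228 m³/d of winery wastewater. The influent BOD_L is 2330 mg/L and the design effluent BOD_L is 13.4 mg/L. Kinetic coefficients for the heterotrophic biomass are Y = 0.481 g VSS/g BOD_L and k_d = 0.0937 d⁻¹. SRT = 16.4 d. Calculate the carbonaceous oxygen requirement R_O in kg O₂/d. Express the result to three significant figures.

R_O ≈ 386 kg O₂/d

Correct the yield for decay: Y_obs = Y/(1 + k_d θ_c) = 0.481 / (1 + 0.0937 × 16.4) = 0.481 / 2.537 = 0.1896.
Substrate removed = Q·(S₀ − S) = 228 m³/d × (2330 − 13.4) g/m³ = 5.28×10^5 g/d = 528.2 kg/d.
Biomass synthesised: P_X = Y_obs × 528.2 = 100.2 kg VSS/d.
Carbonaceous O₂ demand = substrate oxidised − cell-mass equivalent = 528.2 − 1.42 × 100.2 = 386.0 kg O₂/d.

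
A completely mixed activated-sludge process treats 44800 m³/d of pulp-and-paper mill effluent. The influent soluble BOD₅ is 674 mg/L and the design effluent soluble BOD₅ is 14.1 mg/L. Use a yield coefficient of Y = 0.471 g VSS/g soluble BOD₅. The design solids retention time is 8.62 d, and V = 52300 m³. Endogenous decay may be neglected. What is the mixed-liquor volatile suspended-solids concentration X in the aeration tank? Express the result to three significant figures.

Without decay, X = Y Q (S₀−S) θ_c / V = 0.471 × 44800 × (674 − 14.1) × 8.62 / 52300 = 2295 mg/L.

X ≈ 2290 mg/L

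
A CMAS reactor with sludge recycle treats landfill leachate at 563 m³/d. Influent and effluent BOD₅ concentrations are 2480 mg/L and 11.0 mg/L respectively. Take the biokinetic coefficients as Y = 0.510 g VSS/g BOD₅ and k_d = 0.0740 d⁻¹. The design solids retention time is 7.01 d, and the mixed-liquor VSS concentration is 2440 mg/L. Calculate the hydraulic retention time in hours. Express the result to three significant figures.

τ ≈ 57.2 h

Steady-state biomass mass balance: V·X·(1 + k_d·θ_c) = Y·Q·(S₀ − S)·θ_c, so V = 0.510 × 563 × (2480 − 11.0) × 7.01 / [2440 × (1 + 0.0740 × 7.01)] = 4.97×10^6 / 3706 = 1341 m³.
Hydraulic retention time τ = V/Q = 1341 / 563 = 2.382 d = 57.17 h.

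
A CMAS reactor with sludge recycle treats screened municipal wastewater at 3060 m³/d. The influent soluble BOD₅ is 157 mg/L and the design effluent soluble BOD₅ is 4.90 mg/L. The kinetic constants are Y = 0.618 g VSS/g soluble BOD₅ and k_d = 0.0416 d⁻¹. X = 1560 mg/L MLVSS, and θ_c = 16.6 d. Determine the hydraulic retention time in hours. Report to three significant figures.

Steady-state biomass mass balance: V·X·(1 + k_d·θ_c) = Y·Q·(S₀ − S)·θ_c, so V = 0.618 × 3060 × (157 − 4.90) × 16.6 / [1560 × (1 + 0.0416 × 16.6)] = 4.77×10^6 / 2637 = 1810 m³.
Hydraulic retention time τ = V/Q = 1810 / 3060 = 0.5917 d = 14.20 h.

τ ≈ 14.2 h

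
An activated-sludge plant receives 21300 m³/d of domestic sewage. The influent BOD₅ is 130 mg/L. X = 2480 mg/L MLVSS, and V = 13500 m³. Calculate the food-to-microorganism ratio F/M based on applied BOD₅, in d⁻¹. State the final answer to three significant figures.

Food-to-microorganism ratio F/M = Q S₀ / (V X) = 21300 × 130 / (13500 × 2480) = 0.08271 d⁻¹.

F/M ≈ 0.0827 d⁻¹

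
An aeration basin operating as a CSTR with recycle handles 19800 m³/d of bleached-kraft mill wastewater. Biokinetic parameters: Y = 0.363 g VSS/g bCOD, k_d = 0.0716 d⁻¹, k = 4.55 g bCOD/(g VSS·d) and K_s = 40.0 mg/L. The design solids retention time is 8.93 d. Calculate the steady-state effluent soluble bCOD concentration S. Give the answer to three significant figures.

S ≈ 5.00 mg/L

Effluent substrate depends only on kinetics and SRT: S = K_s(1 + k_d θ_c) / [θ_c(Yk − k_d) − 1] = 40.0 × (1 + 0.0716 × 8.93) / [8.93 × (0.363 × 4.55 − 0.0716) − 1] = 65.58 / 13.11 = 5.002 mg/L.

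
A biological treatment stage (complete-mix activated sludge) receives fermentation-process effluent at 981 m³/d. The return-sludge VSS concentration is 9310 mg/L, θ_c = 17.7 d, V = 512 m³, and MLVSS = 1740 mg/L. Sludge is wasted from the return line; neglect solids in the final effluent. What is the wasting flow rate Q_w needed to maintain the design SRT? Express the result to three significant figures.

Q_w ≈ 5.41 m³/d

Wasting from the return line (neglecting effluent solids): Q_w = V·X / (θ_c·X_r) = 512.0 × 1740 / (17.7 × 9310) = 5.406 m³/d.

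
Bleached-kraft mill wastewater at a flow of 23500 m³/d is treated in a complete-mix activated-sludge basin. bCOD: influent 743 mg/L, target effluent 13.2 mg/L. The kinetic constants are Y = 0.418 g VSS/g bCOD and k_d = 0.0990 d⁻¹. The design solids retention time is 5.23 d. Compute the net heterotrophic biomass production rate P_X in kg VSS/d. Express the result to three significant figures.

Observed yield with endogenous decay: Y_obs = Y / (1 + k_d·θ_c) = 0.418 / (1 + 0.0990 × 5.23) = 0.418 / 1.518 = 0.2754 g VSS/g bCOD.
ΔS = 743 − 13.2 = 729.8 mg/L, so the substrate removal rate is 23500 × 729.8/1000 = 17150 kg bCOD/d.
Biomass produced: P_X = Y_obs·Q·ΔS = 0.2754 × 17150 ≈ 4723 kg VSS/d.

P_X ≈ 4720 kg VSS/d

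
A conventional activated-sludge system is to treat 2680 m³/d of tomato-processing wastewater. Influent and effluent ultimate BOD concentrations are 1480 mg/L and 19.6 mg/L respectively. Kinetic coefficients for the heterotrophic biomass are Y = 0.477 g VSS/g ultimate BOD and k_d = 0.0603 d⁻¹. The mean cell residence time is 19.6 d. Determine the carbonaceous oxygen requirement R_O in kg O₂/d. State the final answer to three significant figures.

Observed yield with endogenous decay: Y_obs = Y / (1 + k_d·θ_c) = 0.477 / (1 + 0.0603 × 19.6) = 0.477 / 2.182 = 0.2186 g VSS/g ultimate BOD.
Q·(S₀ − S) = 2680 × (1480 − 19.6) × 10⁻³ = 3914 kg/d removed.
Net sludge production P_X = 0.2186 × 3914 = 855.6 kg VSS/d.
R_O = Q·ΔS − 1.42 P_X = 3914 − 1215 = 2699 kg O₂/d.

R_O ≈ 2700 kg O₂/d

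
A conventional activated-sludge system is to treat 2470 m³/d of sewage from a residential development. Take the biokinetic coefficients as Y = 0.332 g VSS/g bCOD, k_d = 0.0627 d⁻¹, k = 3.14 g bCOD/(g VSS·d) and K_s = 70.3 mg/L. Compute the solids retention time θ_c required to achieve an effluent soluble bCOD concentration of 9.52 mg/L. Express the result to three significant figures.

θ_c ≈ 16.2 d

At the target effluent, Y k S/(K_s+S) = 0.332×3.14×9.52/79.82 = 0.1243 d⁻¹.
θ_c = 1/(μ − k_d) = 1/(0.1243 − 0.0627) = 1/0.06163 = 16.22 d.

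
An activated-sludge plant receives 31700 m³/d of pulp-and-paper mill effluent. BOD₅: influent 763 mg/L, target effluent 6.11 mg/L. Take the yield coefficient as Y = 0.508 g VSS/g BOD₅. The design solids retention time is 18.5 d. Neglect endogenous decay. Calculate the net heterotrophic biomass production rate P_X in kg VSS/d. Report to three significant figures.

P_X ≈ 12200 kg VSS/d

With endogenous decay neglected, the observed yield equals the true yield: Y_obs = Y = 0.508 g VSS/g BOD₅.
Substrate removed = Q·(S₀ − S) = 31700 m³/d × (763 − 6.11) g/m³ = 2.4×10^7 g/d = 23993 kg/d.
Biomass produced: P_X = Y_obs·Q·ΔS = 0.5080 × 23993 ≈ 12189 kg VSS/d.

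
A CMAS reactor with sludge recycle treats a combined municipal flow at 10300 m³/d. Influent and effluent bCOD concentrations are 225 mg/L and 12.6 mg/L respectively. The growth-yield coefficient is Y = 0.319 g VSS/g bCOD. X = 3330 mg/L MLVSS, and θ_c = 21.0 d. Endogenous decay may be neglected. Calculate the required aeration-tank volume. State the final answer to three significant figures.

Biomass mass balance (decay neglected): V·X = Y·Q·(S₀ − S)·θ_c, so V = 0.319 × 10300 × (225 − 12.6) × 21.0 / 3330 = 4401 m³.

V ≈ 4400 m³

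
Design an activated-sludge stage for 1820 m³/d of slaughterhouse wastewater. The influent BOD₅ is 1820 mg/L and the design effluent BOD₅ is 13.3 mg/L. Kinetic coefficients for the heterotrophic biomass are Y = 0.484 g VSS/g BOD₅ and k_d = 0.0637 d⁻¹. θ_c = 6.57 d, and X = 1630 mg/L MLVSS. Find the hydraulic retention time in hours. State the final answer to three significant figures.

Rearranging the biomass balance for a CMAS with decay, V = Y·Q·ΔS·θ_c / [X·(1+k_d θ_c)] = 0.484 × 1820 × (1820 − 13.3) × 6.57 / [1630 × (1 + 0.0637 × 6.57)] = 1.05×10^7 / 2312 = 4522 m³.
τ = V/Q = 4522/1820 = 2.485 d, or 59.63 h.

τ ≈ 59.6 h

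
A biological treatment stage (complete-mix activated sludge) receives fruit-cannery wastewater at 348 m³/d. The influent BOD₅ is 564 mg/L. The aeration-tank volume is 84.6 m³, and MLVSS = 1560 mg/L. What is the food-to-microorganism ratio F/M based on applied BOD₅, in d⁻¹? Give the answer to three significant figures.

F/M = applied load / biomass = Q·S₀/(V·X) = 348 × 564 / (84.60 × 1560) = 1.487 d⁻¹.

F/M ≈ 1.49 d⁻¹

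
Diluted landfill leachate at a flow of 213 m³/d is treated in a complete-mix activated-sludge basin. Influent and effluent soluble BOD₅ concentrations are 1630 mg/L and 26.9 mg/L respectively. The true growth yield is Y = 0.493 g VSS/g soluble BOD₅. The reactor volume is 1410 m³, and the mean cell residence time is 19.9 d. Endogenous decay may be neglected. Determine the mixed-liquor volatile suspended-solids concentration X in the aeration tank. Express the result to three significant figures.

From V·X = Y·Q·(S₀ − S)·θ_c (decay neglected): X = 0.493 × 213 × (1630 − 26.9) × 19.9 / 1410 = 2376 mg/L.

X ≈ 2380 mg/L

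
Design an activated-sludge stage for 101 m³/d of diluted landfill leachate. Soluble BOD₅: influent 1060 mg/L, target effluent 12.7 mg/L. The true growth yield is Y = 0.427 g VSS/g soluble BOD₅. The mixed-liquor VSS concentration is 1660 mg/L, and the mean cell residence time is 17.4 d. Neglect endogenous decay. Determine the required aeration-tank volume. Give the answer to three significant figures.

V ≈ 473 m³

With k_d = 0 the design equation reduces to V = Y Q (S₀−S) θ_c / X = 0.427 × 101 × (1060 − 12.7) × 17.4 / 1660 = 473.4 m³.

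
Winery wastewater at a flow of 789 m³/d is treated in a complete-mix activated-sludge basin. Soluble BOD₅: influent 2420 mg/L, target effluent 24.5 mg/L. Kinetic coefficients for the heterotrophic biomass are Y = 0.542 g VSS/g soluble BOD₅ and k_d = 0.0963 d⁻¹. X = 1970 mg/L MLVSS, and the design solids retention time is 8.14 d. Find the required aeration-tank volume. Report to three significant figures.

V ≈ 2370 m³

From the SRT design equation V = Y Q (S₀−S) θ_c / [X (1 + k_d θ_c)] = 0.542 × 789 × (2420 − 24.5) × 8.14 / [1970 × (1 + 0.0963 × 8.14)] = 8.34×10^6 / 3514 = 2373 m³.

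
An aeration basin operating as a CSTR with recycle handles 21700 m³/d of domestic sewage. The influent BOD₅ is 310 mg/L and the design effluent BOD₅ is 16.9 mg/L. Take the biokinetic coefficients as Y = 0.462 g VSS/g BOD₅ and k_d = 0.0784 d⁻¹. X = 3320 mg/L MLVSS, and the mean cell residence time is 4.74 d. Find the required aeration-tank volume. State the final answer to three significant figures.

V ≈ 3060 m³

From the SRT design equation V = Y Q (S₀−S) θ_c / [X (1 + k_d θ_c)] = 0.462 × 21700 × (310 − 16.9) × 4.74 / [3320 × (1 + 0.0784 × 4.74)] = 1.39×10^7 / 4554 = 3059 m³.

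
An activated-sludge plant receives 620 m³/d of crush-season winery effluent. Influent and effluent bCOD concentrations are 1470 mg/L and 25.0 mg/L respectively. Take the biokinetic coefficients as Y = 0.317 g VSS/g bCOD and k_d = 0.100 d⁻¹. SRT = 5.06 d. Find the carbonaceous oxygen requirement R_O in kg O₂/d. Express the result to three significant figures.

Correct the yield for decay: Y_obs = Y/(1 + k_d θ_c) = 0.317 / (1 + 0.100 × 5.06) = 0.317 / 1.506 = 0.2105.
Substrate removed = Q·(S₀ − S) = 620 m³/d × (1470 − 25.0) g/m³ = 8.96×10^5 g/d = 895.9 kg/d.
Net sludge production P_X = 0.2105 × 895.9 = 188.6 kg VSS/d.
R_O = Q·ΔS − 1.42 P_X = 895.9 − 267.8 = 628.1 kg O₂/d.

R_O ≈ 628 kg O₂/d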